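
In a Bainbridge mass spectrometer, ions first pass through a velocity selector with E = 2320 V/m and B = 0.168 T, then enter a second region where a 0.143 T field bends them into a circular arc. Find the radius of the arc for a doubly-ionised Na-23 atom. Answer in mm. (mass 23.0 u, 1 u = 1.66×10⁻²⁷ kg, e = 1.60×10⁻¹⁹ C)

The selector passes v = E/B = 2320/0.168 = 1.38×10^4 m/s.
In the deflection region, r = mv/(qB₂) = (3.82×10^-26)(1.38×10^4) / [(2×1.60×10^-19)(0.143)] = 0.0115 m.

r ≈ 11.5 mm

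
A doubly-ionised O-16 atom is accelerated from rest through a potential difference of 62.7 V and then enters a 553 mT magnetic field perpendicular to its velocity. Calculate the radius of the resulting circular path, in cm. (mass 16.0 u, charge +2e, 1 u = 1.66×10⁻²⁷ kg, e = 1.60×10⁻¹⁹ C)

The kinetic energy gained is K = qV = (2×1.60×10^-19)(62.7) = 2.01×10^-17 J.
v = √(2K/m) = 3.89×10^4 m/s.
r = mv/(qB) = (2.66×10^-26)(3.89×10^4) / [(2×1.60×10^-19)(0.553)] = 5.83×10^-3 m.

r ≈ 0.583 cm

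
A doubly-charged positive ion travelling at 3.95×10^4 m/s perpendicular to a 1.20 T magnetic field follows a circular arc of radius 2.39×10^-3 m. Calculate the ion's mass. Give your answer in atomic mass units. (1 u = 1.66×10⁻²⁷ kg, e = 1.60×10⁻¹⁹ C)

qvB = mv²/r ⇒ m = qBr/v.
m = (2×1.60×10^-19)(1.20)(2.39×10^-3) / (3.95×10^4) = 2.32×10^-26 kg = 14.0 u.

m ≈ 14.0 u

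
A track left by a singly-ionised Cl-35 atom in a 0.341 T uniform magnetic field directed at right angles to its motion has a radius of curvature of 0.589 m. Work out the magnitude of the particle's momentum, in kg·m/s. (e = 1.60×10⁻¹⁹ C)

Since qvB = mv²/r, the momentum p = mv = qBr.
p = (1×1.60×10^-19)(0.341)(0.589) = 3.21×10^-20 kg·m/s.

p ≈ 3.21×10^-20 kg·m/s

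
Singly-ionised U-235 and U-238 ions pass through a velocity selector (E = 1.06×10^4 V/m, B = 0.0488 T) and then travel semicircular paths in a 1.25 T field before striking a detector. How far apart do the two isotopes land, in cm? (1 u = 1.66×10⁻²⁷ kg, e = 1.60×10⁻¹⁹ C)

Δd ≈ 1.08 cm

Both emerge at v = E/B₁ = 2.17×10^5 m/s.
r = mv/(qB₂), so r₁ = 0.42367 m and r₂ = 0.42908 m, giving Δr = 5.41×10^-3 m.
After a semicircle each ion lands a diameter 2r from the entry slit, so the separation is 2Δr = 0.0108 m.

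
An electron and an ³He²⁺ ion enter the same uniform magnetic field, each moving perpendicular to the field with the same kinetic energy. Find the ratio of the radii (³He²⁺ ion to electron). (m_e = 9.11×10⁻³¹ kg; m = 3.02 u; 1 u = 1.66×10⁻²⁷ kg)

r = √(2mK)/(qB) ⇒ at equal K, r ∝ √m/q.
r_{³He²⁺ ion}/r_{electron} = 37.1.

ratio ≈ 37.1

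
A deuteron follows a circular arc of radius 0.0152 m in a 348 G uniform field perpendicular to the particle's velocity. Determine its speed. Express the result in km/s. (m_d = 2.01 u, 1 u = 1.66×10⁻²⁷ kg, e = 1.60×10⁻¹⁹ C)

v ≈ 25.4 km/s

From qvB = mv²/r, v = qBr/m.
v = (1×1.60×10^-19)(0.0348)(0.0152) / (3.34×10^-27) = 2.54×10^4 m/s.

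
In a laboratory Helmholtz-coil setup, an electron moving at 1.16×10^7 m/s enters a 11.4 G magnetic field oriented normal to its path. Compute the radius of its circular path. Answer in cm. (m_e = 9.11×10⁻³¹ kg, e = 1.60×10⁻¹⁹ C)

The magnetic force provides the centripetal force: qvB = mv²/r, so r = mv/(qB).
r = (9.11×10^-31 kg)(1.16×10^7 m/s) / [(1×1.60×10^-19 C)(1.14×10^-3 T)] = 0.0579 m.

r ≈ 5.79 cm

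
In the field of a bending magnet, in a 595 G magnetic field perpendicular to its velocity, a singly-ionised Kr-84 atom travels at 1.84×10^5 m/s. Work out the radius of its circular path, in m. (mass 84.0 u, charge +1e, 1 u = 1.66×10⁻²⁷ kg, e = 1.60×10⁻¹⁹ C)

r ≈ 2.70 m

The magnetic force provides the centripetal force: qvB = mv²/r, so r = mv/(qB).
r = (1.39×10^-25 kg)(1.84×10^5 m/s) / [(1×1.60×10^-19 C)(0.0595 T)] = 2.70 m.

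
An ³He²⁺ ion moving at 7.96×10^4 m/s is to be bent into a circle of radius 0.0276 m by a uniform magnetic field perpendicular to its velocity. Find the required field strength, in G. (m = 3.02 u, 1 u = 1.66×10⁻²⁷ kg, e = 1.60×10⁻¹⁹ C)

qvB = mv²/r gives B = mv/(qr).
B = (5.01×10^-27)(7.96×10^4) / [(2×1.60×10^-19)(0.0276)] = 0.0452 T.

B ≈ 452 G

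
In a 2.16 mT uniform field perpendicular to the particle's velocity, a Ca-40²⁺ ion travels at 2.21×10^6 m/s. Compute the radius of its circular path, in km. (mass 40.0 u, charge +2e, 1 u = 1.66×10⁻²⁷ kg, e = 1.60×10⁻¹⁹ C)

r ≈ 0.212 km

The magnetic force provides the centripetal force: qvB = mv²/r, so r = mv/(qB).
r = (6.64×10^-26 kg)(2.21×10^6 m/s) / [(2×1.60×10^-19 C)(2.16×10^-3 T)] = 212 m.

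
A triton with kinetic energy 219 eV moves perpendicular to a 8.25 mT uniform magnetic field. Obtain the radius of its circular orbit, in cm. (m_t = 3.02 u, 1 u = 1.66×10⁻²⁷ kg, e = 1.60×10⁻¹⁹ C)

Convert the energy: K = 219 eV = 3.50×10^-17 J.
v = √(2K/m) = √(2·3.50×10^-17/5.01×10^-27) = 1.18×10^5 m/s.
r = mv/(qB) = (5.01×10^-27)(1.18×10^5) / [(1×1.60×10^-19)(8.25×10^-3)] = 0.449 m.

r ≈ 44.9 cm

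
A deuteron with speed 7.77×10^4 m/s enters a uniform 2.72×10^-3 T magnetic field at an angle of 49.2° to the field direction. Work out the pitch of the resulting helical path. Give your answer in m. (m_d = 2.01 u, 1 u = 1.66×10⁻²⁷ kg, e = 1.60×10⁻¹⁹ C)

pitch ≈ 2.45 m

The velocity component along B is v∥ = v cos49.2° = 5.08×10^4 m/s.
The cyclotron period T = 2πm/(qB) = 4.82×10^-5 s is set by m, q, B alone.
Pitch = v∥·T = (5.08×10^4)(4.82×10^-5) = 2.45 m.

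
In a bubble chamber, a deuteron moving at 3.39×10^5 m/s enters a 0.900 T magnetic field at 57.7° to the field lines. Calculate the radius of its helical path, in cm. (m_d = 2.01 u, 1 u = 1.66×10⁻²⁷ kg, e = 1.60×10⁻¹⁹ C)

Only the perpendicular component v⊥ = v sin57.7° = 2.87×10^5 m/s is bent by the field.
r = m v⊥ /(qB) = (3.34×10^-27)(2.87×10^5) / [(1×1.60×10^-19)(0.900)] = 6.64×10^-3 m.

r ≈ 0.664 cm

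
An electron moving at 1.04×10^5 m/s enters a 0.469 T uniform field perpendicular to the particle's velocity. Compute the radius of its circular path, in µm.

The magnetic force provides the centripetal force: qvB = mv²/r, so r = mv/(qB).
r = (9.11×10^-31 kg)(1.04×10^5 m/s) / [(1×1.60×10^-19 C)(0.469 T)] = 1.26×10^-6 m.

r ≈ 1.26 µm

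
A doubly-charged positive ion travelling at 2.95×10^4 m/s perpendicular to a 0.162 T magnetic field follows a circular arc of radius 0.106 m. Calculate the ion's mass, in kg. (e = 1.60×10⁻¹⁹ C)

qvB = mv²/r ⇒ m = qBr/v.
m = (2×1.60×10^-19)(0.162)(0.106) / (2.95×10^4) = 1.86×10^-25 kg.

m ≈ 1.86×10^-25 kg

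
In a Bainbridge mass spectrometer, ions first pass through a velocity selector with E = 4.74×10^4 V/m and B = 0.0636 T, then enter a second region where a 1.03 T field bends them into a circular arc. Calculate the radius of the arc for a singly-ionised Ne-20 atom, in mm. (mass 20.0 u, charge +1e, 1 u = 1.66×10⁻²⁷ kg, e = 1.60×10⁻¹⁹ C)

The selector passes v = E/B = 4.74×10^4/0.0636 = 7.45×10^5 m/s.
In the deflection region, r = mv/(qB₂) = (3.32×10^-26)(7.45×10^5) / [(1×1.60×10^-19)(1.03)] = 0.150 m.

r ≈ 150 mm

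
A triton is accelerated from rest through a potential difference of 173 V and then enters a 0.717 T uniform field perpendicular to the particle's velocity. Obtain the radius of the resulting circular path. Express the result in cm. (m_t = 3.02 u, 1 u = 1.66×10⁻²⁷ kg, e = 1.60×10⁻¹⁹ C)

The kinetic energy gained is K = qV = (1×1.60×10^-19)(173) = 2.77×10^-17 J.
v = √(2K/m) = 1.05×10^5 m/s.
r = mv/(qB) = (5.01×10^-27)(1.05×10^5) / [(1×1.60×10^-19)(0.717)] = 4.59×10^-3 m.

r ≈ 0.459 cm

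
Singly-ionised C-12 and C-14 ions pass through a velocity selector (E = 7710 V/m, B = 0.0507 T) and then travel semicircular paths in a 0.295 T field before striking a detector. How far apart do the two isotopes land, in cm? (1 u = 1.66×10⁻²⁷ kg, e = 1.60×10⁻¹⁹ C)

Both emerge at v = E/B₁ = 1.52×10^5 m/s.
r = mv/(qB₂), so r₁ = 0.0642 m and r₂ = 0.0749 m, giving Δr = 0.0107 m.
After a semicircle each ion lands a diameter 2r from the entry slit, so the separation is 2Δr = 0.0214 m.

Δd ≈ 2.14 cm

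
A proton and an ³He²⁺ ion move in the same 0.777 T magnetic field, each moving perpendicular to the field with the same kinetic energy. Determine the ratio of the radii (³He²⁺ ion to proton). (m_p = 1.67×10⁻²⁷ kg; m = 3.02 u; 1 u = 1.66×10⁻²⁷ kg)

ratio ≈ 0.866

r = √(2mK)/(qB) ⇒ at equal K, r ∝ √m/q.
r_{³He²⁺ ion}/r_{proton} = 0.866.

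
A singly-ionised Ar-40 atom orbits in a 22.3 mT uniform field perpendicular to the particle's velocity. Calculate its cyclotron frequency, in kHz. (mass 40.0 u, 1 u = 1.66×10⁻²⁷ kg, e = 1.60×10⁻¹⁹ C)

f ≈ 8.55 kHz

f = qB/(2πm) = (1×1.60×10^-19)(0.0223) / [2π(6.64×10^-26)] = 8550 Hz.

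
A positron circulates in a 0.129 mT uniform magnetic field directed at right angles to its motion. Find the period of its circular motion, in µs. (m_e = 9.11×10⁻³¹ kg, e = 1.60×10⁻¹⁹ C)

T ≈ 0.277 µs

The cyclotron period is independent of speed: T = 2πm/(qB).
T = 2π(9.11×10^-31) / [(1×1.60×10^-19)(1.29×10^-4)] = 2.77×10^-7 s.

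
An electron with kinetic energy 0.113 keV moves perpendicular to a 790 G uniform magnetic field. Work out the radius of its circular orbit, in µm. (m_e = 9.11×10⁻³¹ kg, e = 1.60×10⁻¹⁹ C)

Convert the energy: K = 0.113 keV = 1.81×10^-17 J.
v = √(2K/m) = √(2·1.81×10^-17/9.11×10^-31) = 6.30×10^6 m/s.
r = mv/(qB) = (9.11×10^-31)(6.30×10^6) / [(1×1.60×10^-19)(0.0790)] = 4.54×10^-4 m.

r ≈ 454 µm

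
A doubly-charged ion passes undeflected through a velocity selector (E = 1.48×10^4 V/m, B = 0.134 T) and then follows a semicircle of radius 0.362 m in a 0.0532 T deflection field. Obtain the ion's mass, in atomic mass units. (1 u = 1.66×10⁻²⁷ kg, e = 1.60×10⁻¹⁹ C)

v = E/B₁ = 1.10×10^5 m/s.
From r = mv/(qB₂), m = qB₂r/v = (2×1.60×10^-19)(0.0532)(0.362) / (1.10×10^5) = 5.58×10^-26 kg.
In atomic mass units: m = 5.58×10^-26 / 1.66×10^-27 = 33.6 u.

m ≈ 33.6 u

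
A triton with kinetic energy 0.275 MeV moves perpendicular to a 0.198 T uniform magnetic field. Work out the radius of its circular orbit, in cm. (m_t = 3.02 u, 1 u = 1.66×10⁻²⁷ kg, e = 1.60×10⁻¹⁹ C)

Convert the energy: K = 0.275 MeV = 4.40×10^-14 J.
v = √(2K/m) = √(2·4.40×10^-14/5.01×10^-27) = 4.19×10^6 m/s.
r = mv/(qB) = (5.01×10^-27)(4.19×10^6) / [(1×1.60×10^-19)(0.198)] = 0.663 m.

r ≈ 66.3 cm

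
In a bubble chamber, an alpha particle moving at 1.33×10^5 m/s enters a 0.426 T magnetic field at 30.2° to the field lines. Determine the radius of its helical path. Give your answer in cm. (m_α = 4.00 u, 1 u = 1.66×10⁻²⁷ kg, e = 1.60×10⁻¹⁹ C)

Only the perpendicular component v⊥ = v sin30.2° = 6.69×10^4 m/s is bent by the field.
r = m v⊥ /(qB) = (6.64×10^-27)(6.69×10^4) / [(2×1.60×10^-19)(0.426)] = 3.26×10^-3 m.

r ≈ 0.326 cm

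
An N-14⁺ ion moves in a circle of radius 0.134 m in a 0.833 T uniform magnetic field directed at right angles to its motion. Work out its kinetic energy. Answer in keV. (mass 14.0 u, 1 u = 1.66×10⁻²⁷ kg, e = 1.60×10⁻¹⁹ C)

v = qBr/m = (1×1.60×10^-19)(0.833)(0.134) / (2.32×10^-26) = 7.68×10^5 m/s.
K = ½mv² = 0.5·(2.32×10^-26)·(7.68×10^5)² = 6.86×10^-15 J = 42.9 keV.

K ≈ 42.9 keV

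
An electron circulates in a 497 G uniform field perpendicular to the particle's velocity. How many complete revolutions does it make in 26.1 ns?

N = 36

T = 2πm/(qB) = 2π(9.11×10^-31) / [(1×1.60×10^-19)(0.0497)] = 7.1982×10^-10 s.
N = t/T = 2.61×10^-8 / 7.1982×10^-10 ≈ 36.26, so 36 complete revolutions.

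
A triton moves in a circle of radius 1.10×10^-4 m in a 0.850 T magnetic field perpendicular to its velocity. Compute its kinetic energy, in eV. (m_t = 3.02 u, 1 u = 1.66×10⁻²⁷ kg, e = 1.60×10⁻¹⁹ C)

K ≈ 0.140 eV

v = qBr/m = (1×1.60×10^-19)(0.850)(1.10×10^-4) / (5.01×10^-27) = 2980 m/s.
K = ½mv² = 0.5·(5.01×10^-27)·(2980)² = 2.23×10^-20 J = 0.140 eV.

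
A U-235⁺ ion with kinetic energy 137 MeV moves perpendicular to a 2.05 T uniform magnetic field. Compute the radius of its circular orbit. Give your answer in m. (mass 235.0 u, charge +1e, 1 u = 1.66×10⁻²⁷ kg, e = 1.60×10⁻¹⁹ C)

Convert the energy: K = 137 MeV = 2.19×10^-11 J.
v = √(2K/m) = √(2·2.19×10^-11/3.90×10^-25) = 1.06×10^7 m/s.
r = mv/(qB) = (3.90×10^-25)(1.06×10^7) / [(1×1.60×10^-19)(2.05)] = 12.6 m.

r ≈ 12.6 m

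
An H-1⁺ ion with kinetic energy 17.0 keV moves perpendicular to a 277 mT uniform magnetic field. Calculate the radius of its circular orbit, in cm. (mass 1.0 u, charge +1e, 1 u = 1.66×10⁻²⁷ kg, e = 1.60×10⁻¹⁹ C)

Convert the energy: K = 17.0 keV = 2.72×10^-15 J.
v = √(2K/m) = √(2·2.72×10^-15/1.66×10^-27) = 1.81×10^6 m/s.
r = mv/(qB) = (1.66×10^-27)(1.81×10^6) / [(1×1.60×10^-19)(0.277)] = 0.0678 m.

r ≈ 6.78 cm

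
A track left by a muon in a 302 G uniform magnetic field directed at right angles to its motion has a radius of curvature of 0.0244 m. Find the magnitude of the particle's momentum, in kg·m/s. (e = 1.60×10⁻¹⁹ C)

p ≈ 1.18×10^-22 kg·m/s

Since qvB = mv²/r, the momentum p = mv = qBr.
p = (1×1.60×10^-19)(0.0302)(0.0244) = 1.18×10^-22 kg·m/s.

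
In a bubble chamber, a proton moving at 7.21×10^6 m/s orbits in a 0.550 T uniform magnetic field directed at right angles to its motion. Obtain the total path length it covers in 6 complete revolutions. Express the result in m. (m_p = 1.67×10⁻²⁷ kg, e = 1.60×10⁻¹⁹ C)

r = mv/(qB) = 0.137 m, so one revolution covers 2πr = 0.860 m.
In 6 revolutions: L = 6·2πr = 5.16 m.

L ≈ 5.16 m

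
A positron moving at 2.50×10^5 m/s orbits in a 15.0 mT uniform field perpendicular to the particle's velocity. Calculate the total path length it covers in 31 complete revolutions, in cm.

r = mv/(qB) = 9.49×10^-5 m, so one revolution covers 2πr = 5.96×10^-4 m.
In 31 revolutions: L = 31·2πr = 0.0185 m.

L ≈ 1.85 cm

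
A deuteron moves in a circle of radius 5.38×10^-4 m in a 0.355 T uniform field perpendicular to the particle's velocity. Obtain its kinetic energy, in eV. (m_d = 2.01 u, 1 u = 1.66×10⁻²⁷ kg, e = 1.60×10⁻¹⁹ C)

v = qBr/m = (1×1.60×10^-19)(0.355)(5.38×10^-4) / (3.34×10^-27) = 9160 m/s.
K = ½mv² = 0.5·(3.34×10^-27)·(9160)² = 1.40×10^-19 J = 0.875 eV.

K ≈ 0.875 eV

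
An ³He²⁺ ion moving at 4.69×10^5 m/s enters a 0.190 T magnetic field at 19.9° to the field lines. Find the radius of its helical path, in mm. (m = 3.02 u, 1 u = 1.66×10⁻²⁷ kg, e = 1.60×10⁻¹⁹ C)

r ≈ 13.2 mm

Only the perpendicular component v⊥ = v sin19.9° = 1.60×10^5 m/s is bent by the field.
r = m v⊥ /(qB) = (5.01×10^-27)(1.60×10^5) / [(2×1.60×10^-19)(0.190)] = 0.0132 m.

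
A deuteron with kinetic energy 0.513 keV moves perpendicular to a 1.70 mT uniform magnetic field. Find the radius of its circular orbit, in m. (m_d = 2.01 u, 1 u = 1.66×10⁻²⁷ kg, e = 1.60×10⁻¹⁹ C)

Convert the energy: K = 0.513 keV = 8.21×10^-17 J.
v = √(2K/m) = √(2·8.21×10^-17/3.34×10^-27) = 2.22×10^5 m/s.
r = mv/(qB) = (3.34×10^-27)(2.22×10^5) / [(1×1.60×10^-19)(1.70×10^-3)] = 2.72 m.

r ≈ 2.72 m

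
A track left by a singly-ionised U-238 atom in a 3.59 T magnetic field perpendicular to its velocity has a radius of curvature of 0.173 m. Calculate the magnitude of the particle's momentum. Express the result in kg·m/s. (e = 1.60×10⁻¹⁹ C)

p ≈ 9.94×10^-20 kg·m/s

Since qvB = mv²/r, the momentum p = mv = qBr.
p = (1×1.60×10^-19)(3.59)(0.173) = 9.94×10^-20 kg·m/s.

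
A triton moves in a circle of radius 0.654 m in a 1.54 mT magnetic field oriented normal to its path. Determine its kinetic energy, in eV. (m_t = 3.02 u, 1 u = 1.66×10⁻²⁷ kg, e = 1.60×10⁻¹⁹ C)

K ≈ 16.2 eV

v = qBr/m = (1×1.60×10^-19)(1.54×10^-3)(0.654) / (5.01×10^-27) = 3.21×10^4 m/s.
K = ½mv² = 0.5·(5.01×10^-27)·(3.21×10^4)² = 2.59×10^-18 J = 16.2 eV.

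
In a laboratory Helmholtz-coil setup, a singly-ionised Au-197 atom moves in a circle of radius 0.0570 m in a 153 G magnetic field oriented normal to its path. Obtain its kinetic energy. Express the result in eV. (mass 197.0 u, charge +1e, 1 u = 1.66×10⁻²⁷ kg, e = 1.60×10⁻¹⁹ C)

K ≈ 0.186 eV

v = qBr/m = (1×1.60×10^-19)(0.0153)(0.0570) / (3.27×10^-25) = 427 m/s.
K = ½mv² = 0.5·(3.27×10^-25)·(427)² = 2.98×10^-20 J = 0.186 eV.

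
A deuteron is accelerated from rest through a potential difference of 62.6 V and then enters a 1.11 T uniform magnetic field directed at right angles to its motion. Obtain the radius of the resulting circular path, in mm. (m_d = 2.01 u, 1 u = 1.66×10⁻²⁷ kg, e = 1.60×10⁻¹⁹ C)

The kinetic energy gained is K = qV = (1×1.60×10^-19)(62.6) = 1.00×10^-17 J.
v = √(2K/m) = 7.75×10^4 m/s.
r = mv/(qB) = (3.34×10^-27)(7.75×10^4) / [(1×1.60×10^-19)(1.11)] = 1.46×10^-3 m.

r ≈ 1.46 mm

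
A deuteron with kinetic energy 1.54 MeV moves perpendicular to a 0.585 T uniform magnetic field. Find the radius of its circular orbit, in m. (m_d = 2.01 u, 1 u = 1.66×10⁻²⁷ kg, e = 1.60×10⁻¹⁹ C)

Convert the energy: K = 1.54 MeV = 2.46×10^-13 J.
v = √(2K/m) = √(2·2.46×10^-13/3.34×10^-27) = 1.22×10^7 m/s.
r = mv/(qB) = (3.34×10^-27)(1.22×10^7) / [(1×1.60×10^-19)(0.585)] = 0.433 m.

r ≈ 0.433 m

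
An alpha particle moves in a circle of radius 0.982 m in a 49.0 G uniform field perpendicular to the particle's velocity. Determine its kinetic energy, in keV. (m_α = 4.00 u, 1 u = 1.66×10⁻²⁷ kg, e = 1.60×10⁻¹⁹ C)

v = qBr/m = (2×1.60×10^-19)(4.90×10^-3)(0.982) / (6.64×10^-27) = 2.32×10^5 m/s.
K = ½mv² = 0.5·(6.64×10^-27)·(2.32×10^5)² = 1.79×10^-16 J = 1.12 keV.

K ≈ 1.12 keV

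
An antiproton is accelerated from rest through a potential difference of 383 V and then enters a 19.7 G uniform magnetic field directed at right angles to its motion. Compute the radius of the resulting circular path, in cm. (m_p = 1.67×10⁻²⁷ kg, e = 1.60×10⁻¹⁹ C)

r ≈ 144 cm

The kinetic energy gained is K = qV = (1×1.60×10^-19)(383) = 6.13×10^-17 J.
v = √(2K/m) = 2.71×10^5 m/s.
r = mv/(qB) = (1.67×10^-27)(2.71×10^5) / [(1×1.60×10^-19)(1.97×10^-3)] = 1.44 m.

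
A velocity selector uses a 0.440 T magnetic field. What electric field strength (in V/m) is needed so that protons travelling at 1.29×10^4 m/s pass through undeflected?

qE = qvB ⇒ E = vB = (1.29×10^4)(0.440) = 5680 V/m.

E ≈ 5680 V/m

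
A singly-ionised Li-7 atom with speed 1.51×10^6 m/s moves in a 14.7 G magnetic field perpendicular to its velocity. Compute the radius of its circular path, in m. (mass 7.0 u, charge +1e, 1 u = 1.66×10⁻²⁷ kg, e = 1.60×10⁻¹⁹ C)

r ≈ 74.6 m

The magnetic force provides the centripetal force: qvB = mv²/r, so r = mv/(qB).
r = (1.16×10^-26 kg)(1.51×10^6 m/s) / [(1×1.60×10^-19 C)(1.47×10^-3 T)] = 74.6 m.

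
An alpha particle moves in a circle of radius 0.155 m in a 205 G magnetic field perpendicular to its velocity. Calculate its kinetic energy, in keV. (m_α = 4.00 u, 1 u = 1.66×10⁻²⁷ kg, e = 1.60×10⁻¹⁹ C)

v = qBr/m = (2×1.60×10^-19)(0.0205)(0.155) / (6.64×10^-27) = 1.53×10^5 m/s.
K = ½mv² = 0.5·(6.64×10^-27)·(1.53×10^5)² = 7.79×10^-17 J = 0.487 keV.

K ≈ 0.487 keV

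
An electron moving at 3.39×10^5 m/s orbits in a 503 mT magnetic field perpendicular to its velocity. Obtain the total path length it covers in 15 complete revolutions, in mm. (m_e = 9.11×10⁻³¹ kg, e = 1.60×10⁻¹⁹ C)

L ≈ 0.362 mm

r = mv/(qB) = 3.84×10^-6 m, so one revolution covers 2πr = 2.41×10^-5 m.
In 15 revolutions: L = 15·2πr = 3.62×10^-4 m.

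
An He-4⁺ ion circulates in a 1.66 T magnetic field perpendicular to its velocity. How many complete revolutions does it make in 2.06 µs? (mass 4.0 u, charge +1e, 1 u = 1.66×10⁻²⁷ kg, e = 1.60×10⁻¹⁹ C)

T = 2πm/(qB) = 2π(6.64×10^-27) / [(1×1.60×10^-19)(1.66)] = 1.5708×10^-7 s.
N = t/T = 2.06×10^-6 / 1.5708×10^-7 ≈ 13.11, so 13 complete revolutions.

N = 13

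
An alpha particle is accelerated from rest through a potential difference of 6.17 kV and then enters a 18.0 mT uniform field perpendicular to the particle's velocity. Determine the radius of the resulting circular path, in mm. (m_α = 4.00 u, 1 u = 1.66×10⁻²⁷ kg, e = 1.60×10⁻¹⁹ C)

r ≈ 889 mm

The kinetic energy gained is K = qV = (2×1.60×10^-19)(6170) = 1.97×10^-15 J.
v = √(2K/m) = 7.71×10^5 m/s.
r = mv/(qB) = (6.64×10^-27)(7.71×10^5) / [(2×1.60×10^-19)(0.0180)] = 0.889 m.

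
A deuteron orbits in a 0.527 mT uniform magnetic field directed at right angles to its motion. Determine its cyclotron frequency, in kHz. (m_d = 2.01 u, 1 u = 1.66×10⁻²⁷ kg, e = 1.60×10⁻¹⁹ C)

f = qB/(2πm) = (1×1.60×10^-19)(5.27×10^-4) / [2π(3.34×10^-27)] = 4020 Hz.

f ≈ 4.02 kHz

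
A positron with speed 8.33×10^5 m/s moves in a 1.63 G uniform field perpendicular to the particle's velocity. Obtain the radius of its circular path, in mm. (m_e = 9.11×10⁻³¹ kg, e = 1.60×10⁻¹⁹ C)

r ≈ 29.1 mm

The magnetic force provides the centripetal force: qvB = mv²/r, so r = mv/(qB).
r = (9.11×10^-31 kg)(8.33×10^5 m/s) / [(1×1.60×10^-19 C)(1.63×10^-4 T)] = 0.0291 m.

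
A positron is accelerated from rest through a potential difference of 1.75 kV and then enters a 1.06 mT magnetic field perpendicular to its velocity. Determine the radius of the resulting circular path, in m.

r ≈ 0.133 m

The kinetic energy gained is K = qV = (1×1.60×10^-19)(1750) = 2.80×10^-16 J.
v = √(2K/m) = 2.48×10^7 m/s.
r = mv/(qB) = (9.11×10^-31)(2.48×10^7) / [(1×1.60×10^-19)(1.06×10^-3)] = 0.133 m.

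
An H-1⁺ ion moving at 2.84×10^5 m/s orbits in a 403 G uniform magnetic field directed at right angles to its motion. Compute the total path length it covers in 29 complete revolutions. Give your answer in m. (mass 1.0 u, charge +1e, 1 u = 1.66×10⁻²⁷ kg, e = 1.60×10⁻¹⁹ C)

L ≈ 13.3 m

r = mv/(qB) = 0.0731 m, so one revolution covers 2πr = 0.459 m.
In 29 revolutions: L = 29·2πr = 13.3 m.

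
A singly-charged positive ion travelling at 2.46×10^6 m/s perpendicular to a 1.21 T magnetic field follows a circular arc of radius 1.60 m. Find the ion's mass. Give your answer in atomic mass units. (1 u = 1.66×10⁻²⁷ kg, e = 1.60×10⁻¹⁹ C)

qvB = mv²/r ⇒ m = qBr/v.
m = (1×1.60×10^-19)(1.21)(1.60) / (2.46×10^6) = 1.26×10^-25 kg = 75.9 u.

m ≈ 75.9 u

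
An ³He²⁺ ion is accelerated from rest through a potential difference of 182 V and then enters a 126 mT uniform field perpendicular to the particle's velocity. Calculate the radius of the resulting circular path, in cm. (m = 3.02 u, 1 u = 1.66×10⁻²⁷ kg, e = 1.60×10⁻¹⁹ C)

The kinetic energy gained is K = qV = (2×1.60×10^-19)(182) = 5.82×10^-17 J.
v = √(2K/m) = 1.52×10^5 m/s.
r = mv/(qB) = (5.01×10^-27)(1.52×10^5) / [(2×1.60×10^-19)(0.126)] = 0.0190 m.

r ≈ 1.90 cm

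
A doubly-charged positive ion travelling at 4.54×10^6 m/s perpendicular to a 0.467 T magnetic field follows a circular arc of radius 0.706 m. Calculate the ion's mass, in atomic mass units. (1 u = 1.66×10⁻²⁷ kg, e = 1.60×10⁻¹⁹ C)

m ≈ 14.0 u

qvB = mv²/r ⇒ m = qBr/v.
m = (2×1.60×10^-19)(0.467)(0.706) / (4.54×10^6) = 2.32×10^-26 kg = 14.0 u.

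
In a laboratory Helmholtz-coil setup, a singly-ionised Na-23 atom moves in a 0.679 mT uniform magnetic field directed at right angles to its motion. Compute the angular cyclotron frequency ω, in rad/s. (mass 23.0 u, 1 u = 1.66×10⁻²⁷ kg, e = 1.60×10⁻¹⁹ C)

ω = qB/m = (1×1.60×10^-19)(6.79×10^-4) / (3.82×10^-26) = 2850 rad/s.

ω ≈ 2850 rad/s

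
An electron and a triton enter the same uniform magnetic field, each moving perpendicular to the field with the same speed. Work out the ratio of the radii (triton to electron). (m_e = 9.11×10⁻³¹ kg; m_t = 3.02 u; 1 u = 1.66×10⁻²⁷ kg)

r = mv/(qB) ⇒ at equal v, r ∝ m/q.
r_{triton}/r_{electron} = 5500.

ratio ≈ 5500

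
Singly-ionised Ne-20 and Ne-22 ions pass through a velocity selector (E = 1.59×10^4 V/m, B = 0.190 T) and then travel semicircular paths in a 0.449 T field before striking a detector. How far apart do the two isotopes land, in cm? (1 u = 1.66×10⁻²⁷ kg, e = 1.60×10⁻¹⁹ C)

Both emerge at v = E/B₁ = 8.37×10^4 m/s.
r = mv/(qB₂), so r₁ = 0.03867 m and r₂ = 0.04254 m, giving Δr = 3.87×10^-3 m.
After a semicircle each ion lands a diameter 2r from the entry slit, so the separation is 2Δr = 7.73×10^-3 m.

Δd ≈ 0.773 cm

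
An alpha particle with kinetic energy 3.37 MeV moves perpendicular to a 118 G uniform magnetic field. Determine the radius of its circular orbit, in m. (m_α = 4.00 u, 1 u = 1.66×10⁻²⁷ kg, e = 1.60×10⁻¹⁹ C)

r ≈ 22.4 m

Convert the energy: K = 3.37 MeV = 5.39×10^-13 J.
v = √(2K/m) = √(2·5.39×10^-13/6.64×10^-27) = 1.27×10^7 m/s.
r = mv/(qB) = (6.64×10^-27)(1.27×10^7) / [(2×1.60×10^-19)(0.0118)] = 22.4 m.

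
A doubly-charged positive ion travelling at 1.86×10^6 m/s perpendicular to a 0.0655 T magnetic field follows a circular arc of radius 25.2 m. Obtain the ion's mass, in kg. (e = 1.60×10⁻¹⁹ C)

m ≈ 2.84×10^-25 kg

qvB = mv²/r ⇒ m = qBr/v.
m = (2×1.60×10^-19)(0.0655)(25.2) / (1.86×10^6) = 2.84×10^-25 kg.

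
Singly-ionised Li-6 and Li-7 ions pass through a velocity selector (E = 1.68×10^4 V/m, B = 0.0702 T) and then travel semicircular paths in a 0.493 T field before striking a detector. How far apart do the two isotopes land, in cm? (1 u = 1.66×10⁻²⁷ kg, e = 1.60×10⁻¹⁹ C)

Both emerge at v = E/B₁ = 2.39×10^5 m/s.
r = mv/(qB₂), so r₁ = 0.03022 m and r₂ = 0.03525 m, giving Δr = 5.04×10^-3 m.
After a semicircle each ion lands a diameter 2r from the entry slit, so the separation is 2Δr = 0.0101 m.

Δd ≈ 1.01 cm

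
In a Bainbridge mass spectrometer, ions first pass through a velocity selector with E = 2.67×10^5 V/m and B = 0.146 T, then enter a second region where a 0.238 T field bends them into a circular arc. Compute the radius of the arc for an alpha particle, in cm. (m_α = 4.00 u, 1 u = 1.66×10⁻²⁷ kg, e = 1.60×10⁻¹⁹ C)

The selector passes v = E/B = 2.67×10^5/0.146 = 1.83×10^6 m/s.
In the deflection region, r = mv/(qB₂) = (6.64×10^-27)(1.83×10^6) / [(2×1.60×10^-19)(0.238)] = 0.159 m.

r ≈ 15.9 cm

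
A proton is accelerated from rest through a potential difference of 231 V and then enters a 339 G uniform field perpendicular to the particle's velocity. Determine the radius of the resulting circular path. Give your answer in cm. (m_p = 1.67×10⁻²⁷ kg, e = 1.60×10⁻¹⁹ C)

The kinetic energy gained is K = qV = (1×1.60×10^-19)(231) = 3.70×10^-17 J.
v = √(2K/m) = 2.10×10^5 m/s.
r = mv/(qB) = (1.67×10^-27)(2.10×10^5) / [(1×1.60×10^-19)(0.0339)] = 0.0648 m.

r ≈ 6.48 cm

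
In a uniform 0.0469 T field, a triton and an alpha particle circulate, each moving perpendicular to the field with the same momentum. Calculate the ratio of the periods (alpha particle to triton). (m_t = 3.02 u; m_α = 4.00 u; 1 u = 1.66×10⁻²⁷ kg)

ratio ≈ 0.662

T = 2πm/(qB) is independent of speed, so T₂/T₁ = (m₂/q₂)/(m₁/q₁).
T_{alpha particle}/T_{triton} = (6.64×10^-27/2e) / (5.01×10^-27/1e) = 0.662.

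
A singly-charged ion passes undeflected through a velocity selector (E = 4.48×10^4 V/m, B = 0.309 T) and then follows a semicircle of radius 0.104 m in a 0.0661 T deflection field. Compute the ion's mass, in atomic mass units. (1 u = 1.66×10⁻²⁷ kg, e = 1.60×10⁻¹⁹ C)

v = E/B₁ = 1.45×10^5 m/s.
From r = mv/(qB₂), m = qB₂r/v = (1×1.60×10^-19)(0.0661)(0.104) / (1.45×10^5) = 7.59×10^-27 kg.
In atomic mass units: m = 7.59×10^-27 / 1.66×10^-27 = 4.57 u.

m ≈ 4.57 u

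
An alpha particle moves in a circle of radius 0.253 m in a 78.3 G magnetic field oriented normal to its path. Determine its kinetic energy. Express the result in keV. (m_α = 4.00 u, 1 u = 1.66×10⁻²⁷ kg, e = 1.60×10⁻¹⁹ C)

K ≈ 0.189 keV

v = qBr/m = (2×1.60×10^-19)(7.83×10^-3)(0.253) / (6.64×10^-27) = 9.55×10^4 m/s.
K = ½mv² = 0.5·(6.64×10^-27)·(9.55×10^4)² = 3.03×10^-17 J = 0.189 keV.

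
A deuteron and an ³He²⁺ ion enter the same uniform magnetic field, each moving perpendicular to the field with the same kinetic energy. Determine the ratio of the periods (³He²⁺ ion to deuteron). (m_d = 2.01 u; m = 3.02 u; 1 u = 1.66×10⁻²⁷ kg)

ratio ≈ 0.751

T = 2πm/(qB) is independent of speed, so T₂/T₁ = (m₂/q₂)/(m₁/q₁).
T_{³He²⁺ ion}/T_{deuteron} = (5.01×10^-27/2e) / (3.34×10^-27/1e) = 0.751.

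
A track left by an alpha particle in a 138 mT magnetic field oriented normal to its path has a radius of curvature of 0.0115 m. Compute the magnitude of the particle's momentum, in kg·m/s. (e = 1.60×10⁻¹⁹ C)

Since qvB = mv²/r, the momentum p = mv = qBr.
p = (2×1.60×10^-19)(0.138)(0.0115) = 5.08×10^-22 kg·m/s.

p ≈ 5.08×10^-22 kg·m/s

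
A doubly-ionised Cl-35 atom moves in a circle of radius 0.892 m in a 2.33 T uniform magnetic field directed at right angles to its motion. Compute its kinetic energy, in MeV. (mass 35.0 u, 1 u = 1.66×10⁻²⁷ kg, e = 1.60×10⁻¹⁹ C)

K ≈ 23.8 MeV

v = qBr/m = (2×1.60×10^-19)(2.33)(0.892) / (5.81×10^-26) = 1.14×10^7 m/s.
K = ½mv² = 0.5·(5.81×10^-26)·(1.14×10^7)² = 3.81×10^-12 J = 23.8 MeV.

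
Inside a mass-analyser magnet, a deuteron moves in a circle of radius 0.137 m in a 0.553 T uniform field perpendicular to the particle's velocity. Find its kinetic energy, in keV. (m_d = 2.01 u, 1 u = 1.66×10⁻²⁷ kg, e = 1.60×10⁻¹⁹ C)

v = qBr/m = (1×1.60×10^-19)(0.553)(0.137) / (3.34×10^-27) = 3.63×10^6 m/s.
K = ½mv² = 0.5·(3.34×10^-27)·(3.63×10^6)² = 2.20×10^-14 J = 138 keV.

K ≈ 138 keV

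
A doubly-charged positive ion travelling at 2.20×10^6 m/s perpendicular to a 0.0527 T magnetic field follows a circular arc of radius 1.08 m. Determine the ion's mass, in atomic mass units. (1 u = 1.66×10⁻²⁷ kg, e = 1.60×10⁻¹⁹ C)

qvB = mv²/r ⇒ m = qBr/v.
m = (2×1.60×10^-19)(0.0527)(1.08) / (2.20×10^6) = 8.28×10^-27 kg = 4.99 u.

m ≈ 4.99 u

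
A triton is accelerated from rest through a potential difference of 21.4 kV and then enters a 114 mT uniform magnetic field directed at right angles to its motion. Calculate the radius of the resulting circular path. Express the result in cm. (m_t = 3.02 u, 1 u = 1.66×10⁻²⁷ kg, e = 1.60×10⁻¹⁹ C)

The kinetic energy gained is K = qV = (1×1.60×10^-19)(2.14×10^4) = 3.42×10^-15 J.
v = √(2K/m) = 1.17×10^6 m/s.
r = mv/(qB) = (5.01×10^-27)(1.17×10^6) / [(1×1.60×10^-19)(0.114)] = 0.321 m.

r ≈ 32.1 cm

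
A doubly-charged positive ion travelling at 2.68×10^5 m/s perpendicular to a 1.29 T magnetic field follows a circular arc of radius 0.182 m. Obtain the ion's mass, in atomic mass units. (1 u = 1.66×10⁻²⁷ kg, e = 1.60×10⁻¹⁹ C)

m ≈ 169 u

qvB = mv²/r ⇒ m = qBr/v.
m = (2×1.60×10^-19)(1.29)(0.182) / (2.68×10^5) = 2.80×10^-25 kg = 169 u.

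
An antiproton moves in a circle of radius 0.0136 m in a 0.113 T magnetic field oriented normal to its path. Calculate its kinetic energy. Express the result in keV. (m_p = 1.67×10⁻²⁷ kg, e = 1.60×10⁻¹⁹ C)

v = qBr/m = (1×1.60×10^-19)(0.113)(0.0136) / (1.67×10^-27) = 1.47×10^5 m/s.
K = ½mv² = 0.5·(1.67×10^-27)·(1.47×10^5)² = 1.81×10^-17 J = 0.113 keV.

K ≈ 0.113 keV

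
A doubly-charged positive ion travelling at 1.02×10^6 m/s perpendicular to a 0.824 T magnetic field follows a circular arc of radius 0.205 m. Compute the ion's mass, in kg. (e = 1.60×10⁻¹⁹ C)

qvB = mv²/r ⇒ m = qBr/v.
m = (2×1.60×10^-19)(0.824)(0.205) / (1.02×10^6) = 5.30×10^-26 kg.

m ≈ 5.30×10^-26 kg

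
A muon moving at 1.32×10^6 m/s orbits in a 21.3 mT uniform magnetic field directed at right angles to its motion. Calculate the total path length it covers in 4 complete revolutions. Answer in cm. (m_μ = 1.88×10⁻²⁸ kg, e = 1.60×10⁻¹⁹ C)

L ≈ 183 cm

r = mv/(qB) = 0.0728 m, so one revolution covers 2πr = 0.458 m.
In 4 revolutions: L = 4·2πr = 1.83 m.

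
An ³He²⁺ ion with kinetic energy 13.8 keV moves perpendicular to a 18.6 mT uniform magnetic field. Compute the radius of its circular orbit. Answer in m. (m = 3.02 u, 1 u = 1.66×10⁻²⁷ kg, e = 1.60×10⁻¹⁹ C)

Convert the energy: K = 13.8 keV = 2.21×10^-15 J.
v = √(2K/m) = √(2·2.21×10^-15/5.01×10^-27) = 9.39×10^5 m/s.
r = mv/(qB) = (5.01×10^-27)(9.39×10^5) / [(2×1.60×10^-19)(0.0186)] = 0.791 m.

r ≈ 0.791 m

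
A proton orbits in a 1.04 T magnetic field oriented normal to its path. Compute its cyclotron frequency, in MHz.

f ≈ 15.9 MHz

f = qB/(2πm) = (1×1.60×10^-19)(1.04) / [2π(1.67×10^-27)] = 1.59×10^7 Hz.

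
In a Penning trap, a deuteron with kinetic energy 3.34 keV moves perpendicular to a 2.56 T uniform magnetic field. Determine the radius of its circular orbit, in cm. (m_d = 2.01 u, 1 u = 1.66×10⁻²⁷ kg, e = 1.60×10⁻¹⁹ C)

Convert the energy: K = 3.34 keV = 5.34×10^-16 J.
v = √(2K/m) = √(2·5.34×10^-16/3.34×10^-27) = 5.66×10^5 m/s.
r = mv/(qB) = (3.34×10^-27)(5.66×10^5) / [(1×1.60×10^-19)(2.56)] = 4.61×10^-3 m.

r ≈ 0.461 cm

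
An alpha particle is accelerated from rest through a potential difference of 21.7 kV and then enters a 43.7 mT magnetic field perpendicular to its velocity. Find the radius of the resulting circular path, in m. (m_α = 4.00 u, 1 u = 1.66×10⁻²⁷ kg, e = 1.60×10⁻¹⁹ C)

r ≈ 0.687 m

The kinetic energy gained is K = qV = (2×1.60×10^-19)(2.17×10^4) = 6.94×10^-15 J.
v = √(2K/m) = 1.45×10^6 m/s.
r = mv/(qB) = (6.64×10^-27)(1.45×10^6) / [(2×1.60×10^-19)(0.0437)] = 0.687 m.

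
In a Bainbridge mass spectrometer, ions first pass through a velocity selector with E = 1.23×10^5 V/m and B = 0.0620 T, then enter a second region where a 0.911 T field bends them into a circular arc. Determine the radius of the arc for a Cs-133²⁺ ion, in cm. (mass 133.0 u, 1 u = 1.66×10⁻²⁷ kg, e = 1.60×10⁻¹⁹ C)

The selector passes v = E/B = 1.23×10^5/0.0620 = 1.98×10^6 m/s.
In the deflection region, r = mv/(qB₂) = (2.21×10^-25)(1.98×10^6) / [(2×1.60×10^-19)(0.911)] = 1.50 m.

r ≈ 150 cm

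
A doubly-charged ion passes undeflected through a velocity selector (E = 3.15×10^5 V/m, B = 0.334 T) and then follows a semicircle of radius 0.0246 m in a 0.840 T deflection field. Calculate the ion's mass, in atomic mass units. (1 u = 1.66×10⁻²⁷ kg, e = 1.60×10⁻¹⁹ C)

m ≈ 4.22 u

v = E/B₁ = 9.43×10^5 m/s.
From r = mv/(qB₂), m = qB₂r/v = (2×1.60×10^-19)(0.840)(0.0246) / (9.43×10^5) = 7.01×10^-27 kg.
In atomic mass units: m = 7.01×10^-27 / 1.66×10^-27 = 4.22 u.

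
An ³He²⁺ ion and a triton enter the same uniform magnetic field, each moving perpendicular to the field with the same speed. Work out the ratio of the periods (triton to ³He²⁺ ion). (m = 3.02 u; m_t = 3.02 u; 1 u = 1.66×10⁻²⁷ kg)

ratio ≈ 2.00

T = 2πm/(qB) is independent of speed, so T₂/T₁ = (m₂/q₂)/(m₁/q₁).
T_{triton}/T_{³He²⁺ ion} = (5.01×10^-27/1e) / (5.01×10^-27/2e) = 2.00.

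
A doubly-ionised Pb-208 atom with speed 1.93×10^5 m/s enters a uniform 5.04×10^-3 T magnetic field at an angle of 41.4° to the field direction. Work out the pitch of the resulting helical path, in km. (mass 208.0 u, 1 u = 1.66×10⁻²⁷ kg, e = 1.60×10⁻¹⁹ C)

The velocity component along B is v∥ = v cos41.4° = 1.45×10^5 m/s.
The cyclotron period T = 2πm/(qB) = 1.35×10^-3 s is set by m, q, B alone.
Pitch = v∥·T = (1.45×10^5)(1.35×10^-3) = 195 m.

pitch ≈ 0.195 km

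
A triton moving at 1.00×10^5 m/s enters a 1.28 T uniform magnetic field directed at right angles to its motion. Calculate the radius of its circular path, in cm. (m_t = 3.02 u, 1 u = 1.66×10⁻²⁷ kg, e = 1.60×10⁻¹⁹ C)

The magnetic force provides the centripetal force: qvB = mv²/r, so r = mv/(qB).
r = (5.01×10^-27 kg)(1.00×10^5 m/s) / [(1×1.60×10^-19 C)(1.28 T)] = 2.45×10^-3 m.

r ≈ 0.245 cm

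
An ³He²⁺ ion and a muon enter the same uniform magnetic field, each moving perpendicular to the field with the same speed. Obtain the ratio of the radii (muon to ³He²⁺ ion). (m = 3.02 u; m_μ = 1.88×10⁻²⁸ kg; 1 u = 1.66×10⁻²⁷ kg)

r = mv/(qB) ⇒ at equal v, r ∝ m/q.
r_{muon}/r_{³He²⁺ ion} = 0.0750.

ratio ≈ 0.0750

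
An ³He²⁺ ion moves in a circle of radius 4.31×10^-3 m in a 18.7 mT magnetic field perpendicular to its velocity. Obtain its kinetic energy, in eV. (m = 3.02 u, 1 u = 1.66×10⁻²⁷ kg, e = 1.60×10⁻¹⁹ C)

v = qBr/m = (2×1.60×10^-19)(0.0187)(4.31×10^-3) / (5.01×10^-27) = 5140 m/s.
K = ½mv² = 0.5·(5.01×10^-27)·(5140)² = 6.63×10^-20 J = 0.415 eV.

K ≈ 0.415 eV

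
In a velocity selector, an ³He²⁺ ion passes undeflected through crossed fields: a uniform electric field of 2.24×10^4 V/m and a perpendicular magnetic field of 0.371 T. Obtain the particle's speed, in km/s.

For zero net force, qE = qvB, so v = E/B.
v = (2.24×10^4) / (0.371) = 6.04×10^4 m/s.

v ≈ 60.4 km/s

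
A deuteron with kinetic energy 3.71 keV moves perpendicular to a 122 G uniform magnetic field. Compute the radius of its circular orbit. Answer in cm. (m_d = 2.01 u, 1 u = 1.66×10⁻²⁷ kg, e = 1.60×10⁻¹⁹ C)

Convert the energy: K = 3.71 keV = 5.94×10^-16 J.
v = √(2K/m) = √(2·5.94×10^-16/3.34×10^-27) = 5.96×10^5 m/s.
r = mv/(qB) = (3.34×10^-27)(5.96×10^5) / [(1×1.60×10^-19)(0.0122)] = 1.02 m.

r ≈ 102 cm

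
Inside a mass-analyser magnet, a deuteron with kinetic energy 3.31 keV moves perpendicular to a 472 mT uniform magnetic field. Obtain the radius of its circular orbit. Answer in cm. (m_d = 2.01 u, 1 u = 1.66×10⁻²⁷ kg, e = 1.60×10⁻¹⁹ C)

Convert the energy: K = 3.31 keV = 5.30×10^-16 J.
v = √(2K/m) = √(2·5.30×10^-16/3.34×10^-27) = 5.63×10^5 m/s.
r = mv/(qB) = (3.34×10^-27)(5.63×10^5) / [(1×1.60×10^-19)(0.472)] = 0.0249 m.

r ≈ 2.49 cm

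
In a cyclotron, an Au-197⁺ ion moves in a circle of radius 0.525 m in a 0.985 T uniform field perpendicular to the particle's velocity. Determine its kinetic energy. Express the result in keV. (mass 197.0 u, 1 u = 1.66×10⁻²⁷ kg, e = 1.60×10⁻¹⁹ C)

K ≈ 65.4 keV

v = qBr/m = (1×1.60×10^-19)(0.985)(0.525) / (3.27×10^-25) = 2.53×10^5 m/s.
K = ½mv² = 0.5·(3.27×10^-25)·(2.53×10^5)² = 1.05×10^-14 J = 65.4 keV.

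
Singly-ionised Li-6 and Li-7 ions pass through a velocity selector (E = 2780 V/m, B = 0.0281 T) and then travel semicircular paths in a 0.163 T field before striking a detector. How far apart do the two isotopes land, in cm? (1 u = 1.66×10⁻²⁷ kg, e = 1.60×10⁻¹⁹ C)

Δd ≈ 1.26 cm

Both emerge at v = E/B₁ = 9.89×10^4 m/s.
r = mv/(qB₂), so r₁ = 0.03778 m and r₂ = 0.04408 m, giving Δr = 6.30×10^-3 m.
After a semicircle each ion lands a diameter 2r from the entry slit, so the separation is 2Δr = 0.0126 m.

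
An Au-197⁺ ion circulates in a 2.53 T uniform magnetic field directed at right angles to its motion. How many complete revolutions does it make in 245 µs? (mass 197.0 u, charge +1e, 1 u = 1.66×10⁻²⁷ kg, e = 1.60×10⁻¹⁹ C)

N = 48

T = 2πm/(qB) = 2π(3.2702×10^-25) / [(1×1.60×10^-19)(2.53)] = 5.0759×10^-6 s.
N = t/T = 2.45×10^-4 / 5.0759×10^-6 ≈ 48.27, so 48 complete revolutions.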